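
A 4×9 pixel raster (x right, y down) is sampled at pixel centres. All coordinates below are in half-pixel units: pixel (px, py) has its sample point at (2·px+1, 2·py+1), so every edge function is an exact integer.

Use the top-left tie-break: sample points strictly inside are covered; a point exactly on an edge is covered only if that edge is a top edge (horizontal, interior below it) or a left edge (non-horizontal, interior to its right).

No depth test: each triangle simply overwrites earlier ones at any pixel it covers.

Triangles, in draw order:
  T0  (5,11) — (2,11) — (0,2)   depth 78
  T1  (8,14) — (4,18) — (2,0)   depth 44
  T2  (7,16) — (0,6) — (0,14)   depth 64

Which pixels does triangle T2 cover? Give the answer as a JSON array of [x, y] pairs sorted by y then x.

T0:
  2·area = 27
  edge (5, 11)→(2, 11): d=(-3,0) right/bottom  bias=-1
  edge (2, 11)→(0, 2): d=(-2,-9) top-left  bias=+0
  edge (0, 2)→(5, 11): d=(5,9) right/bottom  bias=-1
    (0,2)@(1, 5): e=[18,3,6] → #
    (1,2)@(3, 5): e=[18,21,-12] → ·
    (0,3)@(1, 7): e=[12,-1,16] → ·
    (1,4)@(3, 9): e=[6,13,8] → #
    (2,4)@(5, 9): e=[6,31,-10] → ·
    (0,5)@(1, 11): e=[0,-9,36] → ·  [on edge]
    (1,5)@(3, 11): e=[0,9,18] → ·  [on edge]
    (2,5)@(5, 11): e=[0,27,0] → ·  [on edge]
    (3,5)@(7, 11): e=[0,45,-18] → ·  [on edge]
  covered (2 px):
    · · · ·
    · · · ·
    # · · ·
    · · · ·
    · # · ·
    · · · ·
    · · · ·
    · · · ·
    · · · ·
T1:
  2·area = 80
  edge (8, 14)→(4, 18): d=(-4,4) right/bottom  bias=-1
  edge (4, 18)→(2, 0): d=(-2,-18) top-left  bias=+0
  edge (2, 0)→(8, 14): d=(6,14) right/bottom  bias=-1
    (1,1)@(3, 3): e=[64,12,4] → #
    (2,1)@(5, 3): e=[56,48,-24] → ·
    (1,2)@(3, 5): e=[56,8,16] → #
    (2,2)@(5, 5): e=[48,44,-12] → ·
    (1,3)@(3, 7): e=[48,4,28] → #
    (2,3)@(5, 7): e=[40,40,0] → ·  [on edge]
    (1,4)@(3, 9): e=[40,0,40] → #  [on edge]
    (2,4)@(5, 9): e=[32,36,12] → #
    (3,4)@(7, 9): e=[24,72,-16] → ·
    (1,5)@(3, 11): e=[32,-4,52] → ·
    (2,5)@(5, 11): e=[24,32,24] → #
    (3,5)@(7, 11): e=[16,68,-4] → ·
    (3,7)@(7, 15): e=[0,60,20] → ·  [on edge]
    (2,8)@(5, 17): e=[0,20,60] → ·  [on edge]
  covered (9 px):
    · · · ·
    · # · ·
    · # · ·
    · # · ·
    · # # ·
    · · # ·
    · · # #
    · · # ·
    · · · ·
T2:
  2·area = 56  (B↔C swapped to make it positive)
  edge (7, 16)→(0, 14): d=(-7,-2) top-left  bias=+0
  edge (0, 14)→(0, 6): d=(0,-8) top-left  bias=+0
  edge (0, 6)→(7, 16): d=(7,10) right/bottom  bias=-1
    (0,4)@(1, 9): e=[37,8,11] → #
    (1,4)@(3, 9): e=[41,24,-9] → ·
    (0,5)@(1, 11): e=[23,8,25] → #
    (1,5)@(3, 11): e=[27,24,5] → #
    (2,5)@(5, 11): e=[31,40,-15] → ·
    (0,6)@(1, 13): e=[9,8,39] → #
    (2,6)@(5, 13): e=[17,40,-1] → ·
    (0,7)@(1, 15): e=[-5,8,53] → ·
    (1,7)@(3, 15): e=[-1,24,33] → ·
    (2,7)@(5, 15): e=[3,40,13] → #
    (3,7)@(7, 15): e=[7,56,-7] → ·
    (2,8)@(5, 17): e=[-11,40,27] → ·
  covered (6 px):
    · · · ·
    · · · ·
    · · · ·
    · · · ·
    # · · ·
    # # · ·
    # # · ·
    · · # ·
    · · · ·

Answer: [[0,4],[0,5],[1,5],[0,6],[1,6],[2,7]]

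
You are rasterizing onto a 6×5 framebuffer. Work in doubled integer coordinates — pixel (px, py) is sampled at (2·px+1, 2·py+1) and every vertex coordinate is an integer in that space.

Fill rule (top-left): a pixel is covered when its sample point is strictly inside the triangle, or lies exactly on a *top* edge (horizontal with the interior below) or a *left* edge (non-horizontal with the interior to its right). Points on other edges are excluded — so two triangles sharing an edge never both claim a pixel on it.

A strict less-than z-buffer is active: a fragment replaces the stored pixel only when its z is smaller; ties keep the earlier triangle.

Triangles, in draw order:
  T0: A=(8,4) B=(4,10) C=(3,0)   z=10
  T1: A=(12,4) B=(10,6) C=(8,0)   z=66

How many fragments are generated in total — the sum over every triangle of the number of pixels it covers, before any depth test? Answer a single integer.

T0:
  2·area = 46
  edge (8, 4)→(4, 10): d=(-4,6) right/bottom  bias=-1
  edge (4, 10)→(3, 0): d=(-1,-10) top-left  bias=+0
  edge (3, 0)→(8, 4): d=(5,4) right/bottom  bias=-1
    (2,1)@(5, 3): e=[22,17,7] → X
    (3,1)@(7, 3): e=[10,37,-1] → .
    (2,2)@(5, 5): e=[14,15,17] → X
    (3,2)@(7, 5): e=[2,35,9] → X
    (4,2)@(9, 5): e=[-10,55,1] → .
    (2,3)@(5, 7): e=[6,13,27] → X
    (3,3)@(7, 7): e=[-6,33,19] → .
    (2,4)@(5, 9): e=[-2,11,37] → .
  covered (4 px):
    . . . . . .
    . . X . . .
    . . X X . .
    . . X . . .
    . . . . . .
T1:
  2·area = 16
  edge (12, 4)→(10, 6): d=(-2,2) right/bottom  bias=-1
  edge (10, 6)→(8, 0): d=(-2,-6) top-left  bias=+0
  edge (8, 0)→(12, 4): d=(4,4) right/bottom  bias=-1
    (4,0)@(9, 1): e=[12,4,0] → .  [on edge]
    (4,1)@(9, 3): e=[8,0,8] → X  [on edge]
    (5,1)@(11, 3): e=[4,12,0] → .  [on edge]
    (4,2)@(9, 5): e=[4,-4,16] → .
    (5,2)@(11, 5): e=[0,8,8] → .  [on edge]
    (4,3)@(9, 7): e=[0,-8,24] → .  [on edge]
    (3,4)@(7, 9): e=[0,-24,40] → .  [on edge]
    (5,4)@(11, 9): e=[-8,0,24] → .  [on edge]
  covered (1 px):
    . . . . . .
    . . . . X .
    . . . . . .
    . . . . . .
    . . . . . .

Result: 5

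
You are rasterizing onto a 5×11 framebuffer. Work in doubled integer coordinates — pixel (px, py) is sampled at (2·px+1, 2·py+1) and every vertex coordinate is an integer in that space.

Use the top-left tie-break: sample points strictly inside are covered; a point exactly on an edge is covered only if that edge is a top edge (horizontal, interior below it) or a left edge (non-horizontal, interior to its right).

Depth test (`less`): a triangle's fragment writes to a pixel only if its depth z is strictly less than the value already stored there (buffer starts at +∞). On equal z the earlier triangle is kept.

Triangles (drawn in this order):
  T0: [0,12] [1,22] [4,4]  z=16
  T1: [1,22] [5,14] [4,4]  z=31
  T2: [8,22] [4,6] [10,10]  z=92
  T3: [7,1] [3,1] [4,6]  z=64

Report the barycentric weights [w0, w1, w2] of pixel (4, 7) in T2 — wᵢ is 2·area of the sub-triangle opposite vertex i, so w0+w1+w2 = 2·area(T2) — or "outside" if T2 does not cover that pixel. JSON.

T0:
  2·area = 48  (B↔C swapped to make it positive)
  edge (0, 12)→(4, 4): d=(4,-8) top-left  bias=+0
  edge (4, 4)→(1, 22): d=(-3,18) right/bottom  bias=-1
  edge (1, 22)→(0, 12): d=(-1,-10) top-left  bias=+0
    (1,3)@(3, 7): e=[4,9,35] → #
    (2,3)@(5, 7): e=[20,-27,55] → ·
    (1,4)@(3, 9): e=[12,3,33] → #
    (2,4)@(5, 9): e=[28,-33,53] → ·
    (0,5)@(1, 11): e=[4,33,11] → #
    (1,5)@(3, 11): e=[20,-3,31] → ·
    (0,6)@(1, 13): e=[12,27,9] → #
    (1,6)@(3, 13): e=[28,-9,29] → ·
    (0,7)@(1, 15): e=[20,21,7] → #
    (1,7)@(3, 15): e=[36,-15,27] → ·
    (0,8)@(1, 17): e=[28,15,5] → #
    (1,8)@(3, 17): e=[44,-21,25] → ·
  covered (8 px):
    · · · · ·
    · · · · ·
    · · · · ·
    · # · · ·
    · # · · ·
    # · · · ·
    # · · · ·
    # · · · ·
    # · · · ·
    # · · · ·
    # · · · ·
T1:
  2·area = 48  (B↔C swapped to make it positive)
  edge (1, 22)→(4, 4): d=(3,-18) top-left  bias=+0
  edge (4, 4)→(5, 14): d=(1,10) right/bottom  bias=-1
  edge (5, 14)→(1, 22): d=(-4,8) right/bottom  bias=-1
    (1,5)@(3, 11): e=[3,17,28] → #
    (2,5)@(5, 11): e=[39,-3,12] → ·
    (1,6)@(3, 13): e=[9,19,20] → #
    (2,6)@(5, 13): e=[45,-1,4] → ·
    (1,7)@(3, 15): e=[15,21,12] → #
    (2,7)@(5, 15): e=[51,1,-4] → ·
    (1,8)@(3, 17): e=[21,23,4] → #
    (2,8)@(5, 17): e=[57,3,-12] → ·
    (1,9)@(3, 19): e=[27,25,-4] → ·
  covered (4 px):
    · · · · ·
    · · · · ·
    · · · · ·
    · · · · ·
    · · · · ·
    · # · · ·
    · # · · ·
    · # · · ·
    · # · · ·
    · · · · ·
    · · · · ·
T2:
  2·area = 80
  edge (8, 22)→(4, 6): d=(-4,-16) top-left  bias=+0
  edge (4, 6)→(10, 10): d=(6,4) right/bottom  bias=-1
  edge (10, 10)→(8, 22): d=(-2,12) right/bottom  bias=-1
    (2,3)@(5, 7): e=[12,2,66] → #
    (3,3)@(7, 7): e=[44,-6,42] → ·
    (2,4)@(5, 9): e=[4,14,62] → #
    (3,4)@(7, 9): e=[36,6,38] → #
    (4,4)@(9, 9): e=[68,-2,14] → ·
    (2,5)@(5, 11): e=[-4,26,58] → ·
    (3,5)@(7, 11): e=[28,18,34] → #
    (4,5)@(9, 11): e=[60,10,10] → #
    (3,6)@(7, 13): e=[20,30,30] → #
    (3,7)@(7, 15): e=[12,42,26] → #
    (3,8)@(7, 17): e=[4,54,22] → #
    (4,8)@(9, 17): e=[36,46,-2] → ·
  covered (10 px):
    · · · · ·
    · · · · ·
    · · · · ·
    · · # · ·
    · · # # ·
    · · · # #
    · · · # #
    · · · # #
    · · · # ·
    · · · · ·
    · · · · ·
T3:
  2·area = 20  (B↔C swapped to make it positive)
  edge (7, 1)→(4, 6): d=(-3,5) right/bottom  bias=-1
  edge (4, 6)→(3, 1): d=(-1,-5) top-left  bias=+0
  edge (3, 1)→(7, 1): d=(4,0) top-left  bias=+0
    (0,0)@(1, 1): e=[30,-10,0] → ·  [on edge]
    (1,0)@(3, 1): e=[20,0,0] → #  [on edge]
    (2,0)@(5, 1): e=[10,10,0] → #  [on edge]
    (3,0)@(7, 1): e=[0,20,0] → ·  [on edge]
    (4,0)@(9, 1): e=[-10,30,0] → ·  [on edge]
    (1,1)@(3, 3): e=[14,-2,8] → ·
    (2,1)@(5, 3): e=[4,8,8] → #
    (3,1)@(7, 3): e=[-6,18,8] → ·
    (2,2)@(5, 5): e=[-2,6,16] → ·
    (0,5)@(1, 11): e=[0,-20,40] → ·  [on edge]
    (2,5)@(5, 11): e=[-20,0,40] → ·  [on edge]
    (3,10)@(7, 21): e=[-60,0,80] → ·  [on edge]
  covered (3 px):
    · # # · ·
    · · # · ·
    · · · · ·
    · · · · ·
    · · · · ·
    · · · · ·
    · · · · ·
    · · · · ·
    · · · · ·
    · · · · ·
    · · · · ·

Result: [34,2,44]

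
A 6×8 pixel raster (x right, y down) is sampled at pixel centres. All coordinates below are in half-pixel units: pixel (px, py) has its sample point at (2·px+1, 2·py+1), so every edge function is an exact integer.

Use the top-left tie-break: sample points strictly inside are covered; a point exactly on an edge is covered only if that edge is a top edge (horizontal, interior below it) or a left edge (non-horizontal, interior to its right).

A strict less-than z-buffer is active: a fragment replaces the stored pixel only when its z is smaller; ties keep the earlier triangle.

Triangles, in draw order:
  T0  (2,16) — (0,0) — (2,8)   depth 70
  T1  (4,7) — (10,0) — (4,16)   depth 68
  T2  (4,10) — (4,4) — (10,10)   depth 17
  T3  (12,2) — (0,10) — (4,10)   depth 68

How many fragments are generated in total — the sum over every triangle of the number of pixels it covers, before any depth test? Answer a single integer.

T0:
  2·area = 16
  edge (2, 16)→(0, 0): d=(-2,-16) top-left  bias=+0
  edge (0, 0)→(2, 8): d=(2,8) right/bottom  bias=-1
  edge (2, 8)→(2, 16): d=(0,8) right/bottom  bias=-1
    (0,2)@(1, 5): e=[6,2,8] → #
    (1,2)@(3, 5): e=[38,-14,-8] → ·
    (0,3)@(1, 7): e=[2,6,8] → #
    (1,3)@(3, 7): e=[34,-10,-8] → ·
    (0,4)@(1, 9): e=[-2,10,8] → ·
  covered (2 px):
    · · · · · ·
    · · · · · ·
    # · · · · ·
    # · · · · ·
    · · · · · ·
    · · · · · ·
    · · · · · ·
    · · · · · ·
T1:
  2·area = 54
  edge (4, 7)→(10, 0): d=(6,-7) top-left  bias=+0
  edge (10, 0)→(4, 16): d=(-6,16) right/bottom  bias=-1
  edge (4, 16)→(4, 7): d=(0,-9) top-left  bias=+0
    (3,2)@(7, 5): e=[9,18,27] → #
    (4,2)@(9, 5): e=[23,-14,45] → ·
    (2,3)@(5, 7): e=[7,38,9] → #
    (4,3)@(9, 7): e=[35,-26,45] → ·
    (2,4)@(5, 9): e=[19,26,9] → #
    (3,4)@(7, 9): e=[33,-6,27] → ·
    (2,5)@(5, 11): e=[31,14,9] → #
    (3,5)@(7, 11): e=[45,-18,27] → ·
    (2,6)@(5, 13): e=[43,2,9] → #
    (3,6)@(7, 13): e=[57,-30,27] → ·
    (2,7)@(5, 15): e=[55,-10,9] → ·
  covered (6 px):
    · · · · · ·
    · · · · · ·
    · · · # · ·
    · · # # · ·
    · · # · · ·
    · · # · · ·
    · · # · · ·
    · · · · · ·
T2:
  2·area = 36
  edge (4, 10)→(4, 4): d=(0,-6) top-left  bias=+0
  edge (4, 4)→(10, 10): d=(6,6) right/bottom  bias=-1
  edge (10, 10)→(4, 10): d=(-6,0) right/bottom  bias=-1
    (0,0)@(1, 1): e=[-18,0,54] → ·  [on edge]
    (1,1)@(3, 3): e=[-6,0,42] → ·  [on edge]
    (2,2)@(5, 5): e=[6,0,30] → ·  [on edge]
    (2,3)@(5, 7): e=[6,12,18] → #
    (3,3)@(7, 7): e=[18,0,18] → ·  [on edge]
    (2,4)@(5, 9): e=[6,24,6] → #
    (3,4)@(7, 9): e=[18,12,6] → #
    (4,4)@(9, 9): e=[30,0,6] → ·  [on edge]
    (2,5)@(5, 11): e=[6,36,-6] → ·
    (3,5)@(7, 11): e=[18,24,-6] → ·
    (5,5)@(11, 11): e=[42,0,-6] → ·  [on edge]
  covered (3 px):
    · · · · · ·
    · · · · · ·
    · · · · · ·
    · · # · · ·
    · · # # · ·
    · · · · · ·
    · · · · · ·
    · · · · · ·
T3:
  2·area = 32  (B↔C swapped to make it positive)
  edge (12, 2)→(4, 10): d=(-8,8) right/bottom  bias=-1
  edge (4, 10)→(0, 10): d=(-4,0) right/bottom  bias=-1
  edge (0, 10)→(12, 2): d=(12,-8) top-left  bias=+0
    (5,1)@(11, 3): e=[0,28,4] → ·  [on edge]
    (4,2)@(9, 5): e=[0,20,12] → ·  [on edge]
    (2,3)@(5, 7): e=[16,12,4] → #
    (3,3)@(7, 7): e=[0,12,20] → ·  [on edge]
    (1,4)@(3, 9): e=[16,4,12] → #
    (2,4)@(5, 9): e=[0,4,28] → ·  [on edge]
    (1,5)@(3, 11): e=[0,-4,36] → ·  [on edge]
    (0,6)@(1, 13): e=[0,-12,44] → ·  [on edge]
  covered (2 px):
    · · · · · ·
    · · · · · ·
    · · · · · ·
    · · # · · ·
    · # · · · ·
    · · · · · ·
    · · · · · ·
    · · · · · ·

Result: 13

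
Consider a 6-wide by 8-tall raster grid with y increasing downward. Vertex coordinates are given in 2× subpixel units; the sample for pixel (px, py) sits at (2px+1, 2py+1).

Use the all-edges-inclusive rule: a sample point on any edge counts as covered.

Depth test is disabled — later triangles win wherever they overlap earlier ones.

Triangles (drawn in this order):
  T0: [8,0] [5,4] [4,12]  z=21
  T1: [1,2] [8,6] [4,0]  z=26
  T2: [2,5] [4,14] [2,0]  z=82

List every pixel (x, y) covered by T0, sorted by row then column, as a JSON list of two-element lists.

T0:
  2·area = 20  (B↔C swapped to make it positive)
  edge (8, 0)→(4, 12): d=(-4,12) inclusive
  edge (4, 12)→(5, 4): d=(1,-8) inclusive
  edge (5, 4)→(8, 0): d=(3,-4) inclusive
    (3,1)@(7, 3): e=[0,15,5] → #  [on edge]
    (4,1)@(9, 3): e=[-24,31,13] → ·
    (2,2)@(5, 5): e=[16,1,3] → #
    (3,2)@(7, 5): e=[-8,17,11] → ·
    (2,3)@(5, 7): e=[8,3,9] → #
    (3,3)@(7, 7): e=[-16,19,17] → ·
    (2,4)@(5, 9): e=[0,5,15] → #  [on edge]
    (3,4)@(7, 9): e=[-24,21,23] → ·
    (2,5)@(5, 11): e=[-8,7,21] → ·
    (1,7)@(3, 15): e=[0,-5,25] → ·  [on edge]
  covered (4 px):
    · · · · · ·
    · · · # · ·
    · · # · · ·
    · · # · · ·
    · · # · · ·
    · · · · · ·
    · · · · · ·
    · · · · · ·
T1:
  2·area = 26  (B↔C swapped to make it positive)
  edge (1, 2)→(4, 0): d=(3,-2) inclusive
  edge (4, 0)→(8, 6): d=(4,6) inclusive
  edge (8, 6)→(1, 2): d=(-7,-4) inclusive
    (1,0)@(3, 1): e=[1,10,15] → #
    (2,0)@(5, 1): e=[5,-2,23] → ·
    (1,1)@(3, 3): e=[7,18,1] → #
    (2,1)@(5, 3): e=[11,6,9] → #
    (3,1)@(7, 3): e=[15,-6,17] → ·
    (1,2)@(3, 5): e=[13,26,-13] → ·
    (2,2)@(5, 5): e=[17,14,-5] → ·
    (3,2)@(7, 5): e=[21,2,3] → #
    (4,2)@(9, 5): e=[25,-10,11] → ·
    (3,3)@(7, 7): e=[27,10,-11] → ·
  covered (4 px):
    · # · · · ·
    · # # · · ·
    · · · # · ·
    · · · · · ·
    · · · · · ·
    · · · · · ·
    · · · · · ·
    · · · · · ·
T2:
  2·area = 10  (B↔C swapped to make it positive)
  edge (2, 5)→(2, 0): d=(0,-5) inclusive
  edge (2, 0)→(4, 14): d=(2,14) inclusive
  edge (4, 14)→(2, 5): d=(-2,-9) inclusive
    (1,3)@(3, 7): e=[5,0,5] → #  [on edge]
    (2,3)@(5, 7): e=[15,-28,23] → ·
    (1,4)@(3, 9): e=[5,4,1] → #
    (2,4)@(5, 9): e=[15,-24,19] → ·
    (1,5)@(3, 11): e=[5,8,-3] → ·
  covered (2 px):
    · · · · · ·
    · · · · · ·
    · · · · · ·
    · # · · · ·
    · # · · · ·
    · · · · · ·
    · · · · · ·
    · · · · · ·

Answer: [[3,1],[2,2],[2,3],[2,4]]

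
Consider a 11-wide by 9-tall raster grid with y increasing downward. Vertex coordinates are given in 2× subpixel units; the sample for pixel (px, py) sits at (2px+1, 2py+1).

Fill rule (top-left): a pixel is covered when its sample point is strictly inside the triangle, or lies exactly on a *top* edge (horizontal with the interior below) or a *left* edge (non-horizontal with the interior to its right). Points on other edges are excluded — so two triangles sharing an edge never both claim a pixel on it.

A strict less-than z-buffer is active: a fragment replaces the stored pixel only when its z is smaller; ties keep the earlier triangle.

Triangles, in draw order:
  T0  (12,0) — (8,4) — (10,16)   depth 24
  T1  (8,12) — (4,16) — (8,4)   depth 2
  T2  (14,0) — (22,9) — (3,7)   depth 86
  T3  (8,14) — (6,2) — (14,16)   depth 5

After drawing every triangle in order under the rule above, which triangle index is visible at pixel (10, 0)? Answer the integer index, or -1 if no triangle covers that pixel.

T0:
  2·area = 56  (B↔C swapped to make it positive)
  edge (12, 0)→(10, 16): d=(-2,16) right/bottom  bias=-1
  edge (10, 16)→(8, 4): d=(-2,-12) top-left  bias=+0
  edge (8, 4)→(12, 0): d=(4,-4) top-left  bias=+0
    (5,0)@(11, 1): e=[14,42,0] → X  [on edge]
    (6,0)@(13, 1): e=[-18,66,8] → .
    (4,1)@(9, 3): e=[42,14,0] → X  [on edge]
    (6,1)@(13, 3): e=[-22,62,16] → .
    (3,2)@(7, 5): e=[70,-14,0] → .  [on edge]
    (4,2)@(9, 5): e=[38,10,8] → X
    (6,2)@(13, 5): e=[-26,58,24] → .
    (2,3)@(5, 7): e=[98,-42,0] → .  [on edge]
    (4,3)@(9, 7): e=[34,6,16] → X
    (6,3)@(13, 7): e=[-30,54,32] → .
    (1,4)@(3, 9): e=[126,-70,0] → .  [on edge]
    (4,4)@(9, 9): e=[30,2,24] → X
    (0,5)@(1, 11): e=[154,-98,0] → .  [on edge]
  covered (8 px):
    . . . . . X . . . . .
    . . . . X X . . . . .
    . . . . X X . . . . .
    . . . . X X . . . . .
    . . . . X . . . . . .
    . . . . . . . . . . .
    . . . . . . . . . . .
    . . . . . . . . . . .
    . . . . . . . . . . .
T1:
  2·area = 32
  edge (8, 12)→(4, 16): d=(-4,4) right/bottom  bias=-1
  edge (4, 16)→(8, 4): d=(4,-12) top-left  bias=+0
  edge (8, 4)→(8, 12): d=(0,8) right/bottom  bias=-1
    (4,0)@(9, 1): e=[40,0,-8] → .  [on edge]
    (9,0)@(19, 1): e=[0,120,-88] → .  [on edge]
    (8,1)@(17, 3): e=[0,104,-72] → .  [on edge]
    (7,2)@(15, 5): e=[0,88,-56] → .  [on edge]
    (3,3)@(7, 7): e=[24,0,8] → X  [on edge]
    (4,3)@(9, 7): e=[16,24,-8] → .
    (6,3)@(13, 7): e=[0,72,-40] → .  [on edge]
    (3,4)@(7, 9): e=[16,8,8] → X
    (4,4)@(9, 9): e=[8,32,-8] → .
    (5,4)@(11, 9): e=[0,56,-24] → .  [on edge]
    (3,5)@(7, 11): e=[8,16,8] → X
    (4,5)@(9, 11): e=[0,40,-8] → .  [on edge]
    (2,6)@(5, 13): e=[8,0,24] → X  [on edge]
    (3,6)@(7, 13): e=[0,24,8] → .  [on edge]
    (2,7)@(5, 15): e=[0,8,24] → .  [on edge]
    (1,8)@(3, 17): e=[0,-8,40] → .  [on edge]
  covered (4 px):
    . . . . . . . . . . .
    . . . . . . . . . . .
    . . . . . . . . . . .
    . . . X . . . . . . .
    . . . X . . . . . . .
    . . . X . . . . . . .
    . . X . . . . . . . .
    . . . . . . . . . . .
    . . . . . . . . . . .
T2:
  2·area = 155
  edge (14, 0)→(22, 9): d=(8,9) right/bottom  bias=-1
  edge (22, 9)→(3, 7): d=(-19,-2) top-left  bias=+0
  edge (3, 7)→(14, 0): d=(11,-7) top-left  bias=+0
    (6,0)@(13, 1): e=[17,134,4] → X
    (7,0)@(15, 1): e=[-1,138,18] → .
    (5,1)@(11, 3): e=[51,92,12] → X
    (7,1)@(15, 3): e=[15,100,40] → X
    (8,1)@(17, 3): e=[-3,104,54] → .
    (3,2)@(7, 5): e=[103,46,6] → X
    (4,2)@(9, 5): e=[85,50,20] → X
    (8,2)@(17, 5): e=[13,66,76] → X
    (9,2)@(19, 5): e=[-5,70,90] → .
    (1,3)@(3, 7): e=[155,0,0] → X  [on edge]
    (2,3)@(5, 7): e=[137,4,14] → X
    (9,3)@(19, 7): e=[11,32,112] → X
  covered (19 px):
    . . . . . . X . . . .
    . . . . . X X X . . .
    . . . X X X X X X . .
    . X X X X X X X X X .
    . . . . . . . . . . .
    . . . . . . . . . . .
    . . . . . . . . . . .
    . . . . . . . . . . .
    . . . . . . . . . . .
T3:
  2·area = 68
  edge (8, 14)→(6, 2): d=(-2,-12) top-left  bias=+0
  edge (6, 2)→(14, 16): d=(8,14) right/bottom  bias=-1
  edge (14, 16)→(8, 14): d=(-6,-2) top-left  bias=+0
    (3,2)@(7, 5): e=[6,10,52] → X
    (4,2)@(9, 5): e=[30,-18,56] → .
    (3,3)@(7, 7): e=[2,26,40] → X
    (4,3)@(9, 7): e=[26,-2,44] → .
    (3,4)@(7, 9): e=[-2,42,28] → .
    (4,4)@(9, 9): e=[22,14,32] → X
    (5,4)@(11, 9): e=[46,-14,36] → .
    (4,5)@(9, 11): e=[18,30,20] → X
    (5,5)@(11, 11): e=[42,2,24] → X
    (6,5)@(13, 11): e=[66,-26,28] → .
    (2,6)@(5, 13): e=[-34,102,0] → .  [on edge]
    (4,6)@(9, 13): e=[14,46,8] → X
    (5,7)@(11, 15): e=[34,34,0] → X  [on edge]
    (8,8)@(17, 17): e=[102,-34,0] → .  [on edge]
  covered (9 px):
    . . . . . . . . . . .
    . . . . . . . . . . .
    . . . X . . . . . . .
    . . . X . . . . . . .
    . . . . X . . . . . .
    . . . . X X . . . . .
    . . . . X X . . . . .
    . . . . . X X . . . .
    . . . . . . . . . . .

Z-buffer (winner per pixel, '.' = empty):
  . . . . . 0 2 . . . .
  . . . . 0 0 2 2 . . .
  . . . 3 0 0 2 2 2 . .
  . 2 2 1 0 0 2 2 2 2 .
  . . . 1 3 . . . . . .
  . . . 1 3 3 . . . . .
  . . 1 . 3 3 . . . . .
  . . . . . 3 3 . . . .
  . . . . . . . . . . .

Result: -1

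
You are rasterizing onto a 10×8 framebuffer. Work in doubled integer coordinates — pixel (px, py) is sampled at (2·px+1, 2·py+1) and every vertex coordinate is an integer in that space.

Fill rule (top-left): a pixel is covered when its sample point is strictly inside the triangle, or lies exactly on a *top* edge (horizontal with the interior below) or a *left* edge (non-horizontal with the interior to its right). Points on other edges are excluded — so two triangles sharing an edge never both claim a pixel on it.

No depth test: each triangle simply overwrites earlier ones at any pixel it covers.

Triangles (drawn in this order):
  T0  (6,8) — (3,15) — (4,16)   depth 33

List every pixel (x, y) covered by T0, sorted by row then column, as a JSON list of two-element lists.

T0:
  2·area = 10  (B↔C swapped to make it positive)
  edge (6, 8)→(4, 16): d=(-2,8) right/bottom  bias=-1
  edge (4, 16)→(3, 15): d=(-1,-1) top-left  bias=+0
  edge (3, 15)→(6, 8): d=(3,-7) top-left  bias=+0
    (4,0)@(9, 1): e=[-10,20,0] → ·  [on edge]
    (2,5)@(5, 11): e=[2,6,2] → #
    (3,5)@(7, 11): e=[-14,8,16] → ·
    (0,6)@(1, 13): e=[30,0,-20] → ·  [on edge]
    (2,6)@(5, 13): e=[-2,4,8] → ·
    (1,7)@(3, 15): e=[10,0,0] → #  [on edge]
    (2,7)@(5, 15): e=[-6,2,14] → ·
  covered (2 px):
    · · · · · · · · · ·
    · · · · · · · · · ·
    · · · · · · · · · ·
    · · · · · · · · · ·
    · · · · · · · · · ·
    · · # · · · · · · ·
    · · · · · · · · · ·
    · # · · · · · · · ·

Answer: [[2,5],[1,7]]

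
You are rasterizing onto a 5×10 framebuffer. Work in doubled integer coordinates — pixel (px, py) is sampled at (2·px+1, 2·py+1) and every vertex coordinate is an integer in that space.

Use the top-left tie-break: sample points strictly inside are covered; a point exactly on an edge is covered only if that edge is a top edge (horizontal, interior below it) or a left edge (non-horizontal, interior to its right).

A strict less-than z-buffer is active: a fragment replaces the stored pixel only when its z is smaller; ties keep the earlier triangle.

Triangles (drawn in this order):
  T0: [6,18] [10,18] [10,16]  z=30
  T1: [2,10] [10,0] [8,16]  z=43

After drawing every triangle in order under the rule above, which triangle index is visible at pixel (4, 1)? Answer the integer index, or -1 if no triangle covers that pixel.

T0:
  2·area = 8  (B↔C swapped to make it positive)
  edge (6, 18)→(10, 16): d=(4,-2) top-left  bias=+0
  edge (10, 16)→(10, 18): d=(0,2) right/bottom  bias=-1
  edge (10, 18)→(6, 18): d=(-4,0) right/bottom  bias=-1
    (4,8)@(9, 17): e=[2,2,4] → #
    (4,9)@(9, 19): e=[10,2,-4] → ·
  covered (1 px):
    · · · · ·
    · · · · ·
    · · · · ·
    · · · · ·
    · · · · ·
    · · · · ·
    · · · · ·
    · · · · ·
    · · · · #
    · · · · ·
T1:
  2·area = 108
  edge (2, 10)→(10, 0): d=(8,-10) top-left  bias=+0
  edge (10, 0)→(8, 16): d=(-2,16) right/bottom  bias=-1
  edge (8, 16)→(2, 10): d=(-6,-6) top-left  bias=+0
    (4,1)@(9, 3): e=[14,10,84] → #
    (3,2)@(7, 5): e=[10,38,60] → #
    (2,3)@(5, 7): e=[6,66,36] → #
    (0,4)@(1, 9): e=[-18,126,0] → ·  [on edge]
    (1,4)@(3, 9): e=[2,94,12] → #
    (4,4)@(9, 9): e=[62,-2,48] → ·
    (1,5)@(3, 11): e=[18,90,0] → #  [on edge]
    (4,5)@(9, 11): e=[78,-6,36] → ·
    (1,6)@(3, 13): e=[34,86,-12] → ·
    (2,6)@(5, 13): e=[54,54,0] → #  [on edge]
    (4,6)@(9, 13): e=[94,-10,24] → ·
    (2,7)@(5, 15): e=[70,50,-12] → ·
    (3,7)@(7, 15): e=[90,18,0] → #  [on edge]
    (4,8)@(9, 17): e=[126,-18,0] → ·  [on edge]
  covered (15 px):
    · · · · ·
    · · · · #
    · · · # #
    · · # # #
    · # # # ·
    · # # # ·
    · · # # ·
    · · · # ·
    · · · · ·
    · · · · ·

Z-buffer (winner per pixel, '.' = empty):
  . . . . .
  . . . . 1
  . . . 1 1
  . . 1 1 1
  . 1 1 1 .
  . 1 1 1 .
  . . 1 1 .
  . . . 1 .
  . . . . 0
  . . . . .

Answer: 1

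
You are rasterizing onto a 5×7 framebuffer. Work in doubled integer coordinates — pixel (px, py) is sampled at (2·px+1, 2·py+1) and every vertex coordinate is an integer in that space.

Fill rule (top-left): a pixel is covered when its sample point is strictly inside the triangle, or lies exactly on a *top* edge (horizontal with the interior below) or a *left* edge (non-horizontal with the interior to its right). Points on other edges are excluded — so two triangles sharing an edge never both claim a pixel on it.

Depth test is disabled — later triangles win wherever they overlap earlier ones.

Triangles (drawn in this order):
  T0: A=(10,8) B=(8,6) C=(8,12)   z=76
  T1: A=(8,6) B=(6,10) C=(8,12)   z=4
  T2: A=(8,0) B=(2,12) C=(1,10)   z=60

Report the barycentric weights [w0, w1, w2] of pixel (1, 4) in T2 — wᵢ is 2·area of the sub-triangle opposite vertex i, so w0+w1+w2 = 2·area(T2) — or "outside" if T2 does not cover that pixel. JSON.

T0:
  2·area = 12  (B↔C swapped to make it positive)
  edge (10, 8)→(8, 12): d=(-2,4) right/bottom  bias=-1
  edge (8, 12)→(8, 6): d=(0,-6) top-left  bias=+0
  edge (8, 6)→(10, 8): d=(2,2) right/bottom  bias=-1
    (1,0)@(3, 1): e=[42,-30,0] → .  [on edge]
    (2,1)@(5, 3): e=[30,-18,0] → .  [on edge]
    (3,2)@(7, 5): e=[18,-6,0] → .  [on edge]
    (4,3)@(9, 7): e=[6,6,0] → .  [on edge]
    (4,4)@(9, 9): e=[2,6,4] → X
    (4,5)@(9, 11): e=[-2,6,8] → .
  covered (1 px):
    . . . . .
    . . . . .
    . . . . .
    . . . . .
    . . . . X
    . . . . .
    . . . . .
T1:
  2·area = 12  (B↔C swapped to make it positive)
  edge (8, 6)→(8, 12): d=(0,6) right/bottom  bias=-1
  edge (8, 12)→(6, 10): d=(-2,-2) top-left  bias=+0
  edge (6, 10)→(8, 6): d=(2,-4) top-left  bias=+0
    (0,2)@(1, 5): e=[42,0,-30] → .  [on edge]
    (1,3)@(3, 7): e=[30,0,-18] → .  [on edge]
    (2,4)@(5, 9): e=[18,0,-6] → .  [on edge]
    (3,4)@(7, 9): e=[6,4,2] → X
    (4,4)@(9, 9): e=[-6,8,10] → .
    (3,5)@(7, 11): e=[6,0,6] → X  [on edge]
    (4,5)@(9, 11): e=[-6,4,14] → .
    (3,6)@(7, 13): e=[6,-4,10] → .
    (4,6)@(9, 13): e=[-6,0,18] → .  [on edge]
  covered (2 px):
    . . . . .
    . . . . .
    . . . . .
    . . . . .
    . . . X .
    . . . X .
    . . . . .
T2:
  2·area = 24
  edge (8, 0)→(2, 12): d=(-6,12) right/bottom  bias=-1
  edge (2, 12)→(1, 10): d=(-1,-2) top-left  bias=+0
  edge (1, 10)→(8, 0): d=(7,-10) top-left  bias=+0
    (2,2)@(5, 5): e=[6,13,5] → X
    (3,2)@(7, 5): e=[-18,17,25] → .
    (2,3)@(5, 7): e=[-6,11,19] → .
    (1,4)@(3, 9): e=[6,5,13] → X
    (2,4)@(5, 9): e=[-18,9,33] → .
    (1,5)@(3, 11): e=[-6,3,27] → .
  covered (2 px):
    . . . . .
    . . . . .
    . . X . .
    . . . . .
    . X . . .
    . . . . .
    . . . . .

Final: [5,13,6]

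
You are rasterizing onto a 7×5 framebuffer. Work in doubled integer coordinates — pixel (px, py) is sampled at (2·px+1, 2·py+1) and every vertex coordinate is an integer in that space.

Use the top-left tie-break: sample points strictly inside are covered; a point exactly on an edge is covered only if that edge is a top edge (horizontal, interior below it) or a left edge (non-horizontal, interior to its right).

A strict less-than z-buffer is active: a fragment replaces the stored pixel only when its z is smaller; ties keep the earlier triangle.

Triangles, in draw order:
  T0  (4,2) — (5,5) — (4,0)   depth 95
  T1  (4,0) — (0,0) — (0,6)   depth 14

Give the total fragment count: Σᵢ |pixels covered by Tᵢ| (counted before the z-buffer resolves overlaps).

T0:
  2·area = 2  (B↔C swapped to make it positive)
  edge (4, 2)→(4, 0): d=(0,-2) top-left  bias=+0
  edge (4, 0)→(5, 5): d=(1,5) right/bottom  bias=-1
  edge (5, 5)→(4, 2): d=(-1,-3) top-left  bias=+0
    (2,2)@(5, 5): e=[2,0,0] → ·  [on edge]
  covered (0 px):
    · · · · · · ·
    · · · · · · ·
    · · · · · · ·
    · · · · · · ·
    · · · · · · ·
T1:
  2·area = 24  (B↔C swapped to make it positive)
  edge (4, 0)→(0, 6): d=(-4,6) right/bottom  bias=-1
  edge (0, 6)→(0, 0): d=(0,-6) top-left  bias=+0
  edge (0, 0)→(4, 0): d=(4,0) top-left  bias=+0
    (0,0)@(1, 1): e=[14,6,4] → █
    (1,0)@(3, 1): e=[2,18,4] → █
    (2,0)@(5, 1): e=[-10,30,4] → ·
    (0,1)@(1, 3): e=[6,6,12] → █
    (1,1)@(3, 3): e=[-6,18,12] → ·
    (0,2)@(1, 5): e=[-2,6,20] → ·
  covered (3 px):
    █ █ · · · · ·
    █ · · · · · ·
    · · · · · · ·
    · · · · · · ·
    · · · · · · ·

Answer: 3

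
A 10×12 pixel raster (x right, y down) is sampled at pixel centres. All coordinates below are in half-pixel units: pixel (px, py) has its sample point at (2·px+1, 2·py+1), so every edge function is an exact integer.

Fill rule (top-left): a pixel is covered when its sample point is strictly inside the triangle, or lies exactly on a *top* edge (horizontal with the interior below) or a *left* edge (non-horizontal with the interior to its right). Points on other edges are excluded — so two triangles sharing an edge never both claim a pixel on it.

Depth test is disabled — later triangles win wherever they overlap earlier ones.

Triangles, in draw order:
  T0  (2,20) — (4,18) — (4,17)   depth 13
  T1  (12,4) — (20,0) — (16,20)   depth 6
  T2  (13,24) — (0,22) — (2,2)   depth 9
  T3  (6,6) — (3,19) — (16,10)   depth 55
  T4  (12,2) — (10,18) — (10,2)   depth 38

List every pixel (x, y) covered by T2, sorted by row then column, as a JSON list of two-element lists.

T0:
  2·area = 2  (B↔C swapped to make it positive)
  edge (2, 20)→(4, 17): d=(2,-3) top-left  bias=+0
  edge (4, 17)→(4, 18): d=(0,1) right/bottom  bias=-1
  edge (4, 18)→(2, 20): d=(-2,2) right/bottom  bias=-1
    (9,1)@(19, 3): e=[17,-15,0] → ·  [on edge]
    (8,2)@(17, 5): e=[15,-13,0] → ·  [on edge]
    (7,3)@(15, 7): e=[13,-11,0] → ·  [on edge]
    (6,4)@(13, 9): e=[11,-9,0] → ·  [on edge]
    (5,5)@(11, 11): e=[9,-7,0] → ·  [on edge]
    (4,6)@(9, 13): e=[7,-5,0] → ·  [on edge]
    (3,7)@(7, 15): e=[5,-3,0] → ·  [on edge]
    (2,8)@(5, 17): e=[3,-1,0] → ·  [on edge]
    (1,9)@(3, 19): e=[1,1,0] → ·  [on edge]
    (0,10)@(1, 21): e=[-1,3,0] → ·  [on edge]
  covered (0 px):
    · · · · · · · · · ·
    · · · · · · · · · ·
    · · · · · · · · · ·
    · · · · · · · · · ·
    · · · · · · · · · ·
    · · · · · · · · · ·
    · · · · · · · · · ·
    · · · · · · · · · ·
    · · · · · · · · · ·
    · · · · · · · · · ·
    · · · · · · · · · ·
    · · · · · · · · · ·
T1:
  2·area = 144
  edge (12, 4)→(20, 0): d=(8,-4) top-left  bias=+0
  edge (20, 0)→(16, 20): d=(-4,20) right/bottom  bias=-1
  edge (16, 20)→(12, 4): d=(-4,-16) top-left  bias=+0
    (9,0)@(19, 1): e=[4,16,124] → █
    (7,1)@(15, 3): e=[4,88,52] → █
    (8,1)@(17, 3): e=[12,48,84] → █
    (6,2)@(13, 5): e=[12,120,12] → █
    (9,2)@(19, 5): e=[36,0,108] → ·  [on edge]
    (6,3)@(13, 7): e=[28,112,4] → █
    (9,3)@(19, 7): e=[52,-8,100] → ·
    (6,4)@(13, 9): e=[44,104,-4] → ·
    (7,4)@(15, 9): e=[52,64,28] → █
    (9,4)@(19, 9): e=[68,-16,92] → ·
    (7,5)@(15, 11): e=[68,56,20] → █
    (9,5)@(19, 11): e=[84,-24,84] → ·
    (8,7)@(17, 15): e=[108,0,36] → ·  [on edge]
  covered (17 px):
    · · · · · · · · · █
    · · · · · · · █ █ █
    · · · · · · █ █ █ ·
    · · · · · · █ █ █ ·
    · · · · · · · █ █ ·
    · · · · · · · █ █ ·
    · · · · · · · █ █ ·
    · · · · · · · █ · ·
    · · · · · · · · · ·
    · · · · · · · · · ·
    · · · · · · · · · ·
    · · · · · · · · · ·
T2:
  2·area = 264
  edge (13, 24)→(0, 22): d=(-13,-2) top-left  bias=+0
  edge (0, 22)→(2, 2): d=(2,-20) top-left  bias=+0
  edge (2, 2)→(13, 24): d=(11,22) right/bottom  bias=-1
    (1,2)@(3, 5): e=[227,26,11] → █
    (2,2)@(5, 5): e=[231,66,-33] → ·
    (1,3)@(3, 7): e=[201,30,33] → █
    (2,3)@(5, 7): e=[205,70,-11] → ·
    (1,4)@(3, 9): e=[175,34,55] → █
    (2,4)@(5, 9): e=[179,74,11] → █
    (3,4)@(7, 9): e=[183,114,-33] → ·
    (1,5)@(3, 11): e=[149,38,77] → █
    (3,5)@(7, 11): e=[157,118,-11] → ·
    (0,6)@(1, 13): e=[119,2,143] → █
    (3,6)@(7, 13): e=[131,122,11] → █
    (4,6)@(9, 13): e=[135,162,-33] → ·
  covered (33 px):
    · · · · · · · · · ·
    · · · · · · · · · ·
    · █ · · · · · · · ·
    · █ · · · · · · · ·
    · █ █ · · · · · · ·
    · █ █ · · · · · · ·
    █ █ █ █ · · · · · ·
    █ █ █ █ · · · · · ·
    █ █ █ █ █ · · · · ·
    █ █ █ █ █ · · · · ·
    █ █ █ █ █ █ · · · ·
    · · · █ █ █ · · · ·
T3:
  2·area = 142  (B↔C swapped to make it positive)
  edge (6, 6)→(16, 10): d=(10,4) right/bottom  bias=-1
  edge (16, 10)→(3, 19): d=(-13,9) right/bottom  bias=-1
  edge (3, 19)→(6, 6): d=(3,-13) top-left  bias=+0
    (3,3)@(7, 7): e=[6,120,16] → █
    (4,3)@(9, 7): e=[-2,102,42] → ·
    (3,4)@(7, 9): e=[26,94,22] → █
    (4,4)@(9, 9): e=[18,76,48] → █
    (5,4)@(11, 9): e=[10,58,74] → █
    (6,4)@(13, 9): e=[2,40,100] → █
    (7,4)@(15, 9): e=[-6,22,126] → ·
    (2,5)@(5, 11): e=[54,86,2] → █
    (7,5)@(15, 11): e=[14,-4,132] → ·
    (2,6)@(5, 13): e=[74,60,8] → █
    (6,6)@(13, 13): e=[42,-12,112] → ·
    (2,7)@(5, 15): e=[94,34,14] → █
    (1,9)@(3, 19): e=[142,0,0] → ·  [on edge]
  covered (17 px):
    · · · · · · · · · ·
    · · · · · · · · · ·
    · · · · · · · · · ·
    · · · █ · · · · · ·
    · · · █ █ █ █ · · ·
    · · █ █ █ █ █ · · ·
    · · █ █ █ █ · · · ·
    · · █ █ · · · · · ·
    · · █ · · · · · · ·
    · · · · · · · · · ·
    · · · · · · · · · ·
    · · · · · · · · · ·
T4:
  2·area = 32
  edge (12, 2)→(10, 18): d=(-2,16) right/bottom  bias=-1
  edge (10, 18)→(10, 2): d=(0,-16) top-left  bias=+0
  edge (10, 2)→(12, 2): d=(2,0) top-left  bias=+0
    (5,1)@(11, 3): e=[14,16,2] → █
    (6,1)@(13, 3): e=[-18,48,2] → ·
    (5,2)@(11, 5): e=[10,16,6] → █
    (6,2)@(13, 5): e=[-22,48,6] → ·
    (5,3)@(11, 7): e=[6,16,10] → █
    (6,3)@(13, 7): e=[-26,48,10] → ·
    (5,4)@(11, 9): e=[2,16,14] → █
    (6,4)@(13, 9): e=[-30,48,14] → ·
    (5,5)@(11, 11): e=[-2,16,18] → ·
  covered (4 px):
    · · · · · · · · · ·
    · · · · · █ · · · ·
    · · · · · █ · · · ·
    · · · · · █ · · · ·
    · · · · · █ · · · ·
    · · · · · · · · · ·
    · · · · · · · · · ·
    · · · · · · · · · ·
    · · · · · · · · · ·
    · · · · · · · · · ·
    · · · · · · · · · ·
    · · · · · · · · · ·

Final: [[1,2],[1,3],[1,4],[2,4],[1,5],[2,5],[0,6],[1,6],[2,6],[3,6],[0,7],[1,7],[2,7],[3,7],[0,8],[1,8],[2,8],[3,8],[4,8],[0,9],[1,9],[2,9],[3,9],[4,9],[0,10],[1,10],[2,10],[3,10],[4,10],[5,10],[3,11],[4,11],[5,11]]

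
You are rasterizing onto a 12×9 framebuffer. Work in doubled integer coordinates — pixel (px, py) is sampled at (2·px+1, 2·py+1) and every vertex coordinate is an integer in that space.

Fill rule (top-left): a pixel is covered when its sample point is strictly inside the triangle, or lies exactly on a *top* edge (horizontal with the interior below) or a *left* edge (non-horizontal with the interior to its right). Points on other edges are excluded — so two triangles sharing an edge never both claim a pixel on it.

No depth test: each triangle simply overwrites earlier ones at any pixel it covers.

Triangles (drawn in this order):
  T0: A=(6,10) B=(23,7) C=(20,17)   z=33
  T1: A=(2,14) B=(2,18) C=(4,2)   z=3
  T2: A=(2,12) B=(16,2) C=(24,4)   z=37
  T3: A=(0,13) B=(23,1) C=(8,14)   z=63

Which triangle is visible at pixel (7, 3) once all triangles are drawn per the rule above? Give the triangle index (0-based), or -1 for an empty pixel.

T0:
  2·area = 161
  edge (6, 10)→(23, 7): d=(17,-3) top-left  bias=+0
  edge (23, 7)→(20, 17): d=(-3,10) right/bottom  bias=-1
  edge (20, 17)→(6, 10): d=(-14,-7) top-left  bias=+0
    (11,3)@(23, 7): e=[0,0,161] → ·  [on edge]
    (6,4)@(13, 9): e=[4,94,63] → #
    (7,4)@(15, 9): e=[10,74,77] → #
    (8,4)@(17, 9): e=[16,54,91] → #
    (9,4)@(19, 9): e=[22,34,105] → #
    (10,4)@(21, 9): e=[28,14,119] → #
    (11,4)@(23, 9): e=[34,-6,133] → ·
    (4,5)@(9, 11): e=[26,128,7] → #
    (5,5)@(11, 11): e=[32,108,21] → #
    (11,5)@(23, 11): e=[68,-12,105] → ·
    (4,6)@(9, 13): e=[60,122,-21] → ·
    (5,6)@(11, 13): e=[66,102,-7] → ·
  covered (19 px):
    · · · · · · · · · · · ·
    · · · · · · · · · · · ·
    · · · · · · · · · · · ·
    · · · · · · · · · · · ·
    · · · · · · # # # # # ·
    · · · · # # # # # # # ·
    · · · · · · # # # # # ·
    · · · · · · · · # # · ·
    · · · · · · · · · · · ·
T1:
  2·area = 8  (B↔C swapped to make it positive)
  edge (2, 14)→(4, 2): d=(2,-12) top-left  bias=+0
  edge (4, 2)→(2, 18): d=(-2,16) right/bottom  bias=-1
  edge (2, 18)→(2, 14): d=(0,-4) top-left  bias=+0
    (1,4)@(3, 9): e=[2,2,4] → #
    (2,4)@(5, 9): e=[26,-30,12] → ·
    (1,5)@(3, 11): e=[6,-2,4] → ·
  covered (1 px):
    · · · · · · · · · · · ·
    · · · · · · · · · · · ·
    · · · · · · · · · · · ·
    · · · · · · · · · · · ·
    · # · · · · · · · · · ·
    · · · · · · · · · · · ·
    · · · · · · · · · · · ·
    · · · · · · · · · · · ·
    · · · · · · · · · · · ·
T2:
  2·area = 108
  edge (2, 12)→(16, 2): d=(14,-10) top-left  bias=+0
  edge (16, 2)→(24, 4): d=(8,2) right/bottom  bias=-1
  edge (24, 4)→(2, 12): d=(-22,8) right/bottom  bias=-1
    (7,1)@(15, 3): e=[4,10,94] → #
    (8,1)@(17, 3): e=[24,6,78] → #
    (9,1)@(19, 3): e=[44,2,62] → #
    (10,1)@(21, 3): e=[64,-2,46] → ·
    (6,2)@(13, 5): e=[12,30,66] → #
    (10,2)@(21, 5): e=[92,14,2] → #
    (11,2)@(23, 5): e=[112,10,-14] → ·
    (4,3)@(9, 7): e=[0,54,54] → #  [on edge]
    (5,3)@(11, 7): e=[20,50,38] → #
    (8,3)@(17, 7): e=[80,38,-10] → ·
    (9,3)@(19, 7): e=[100,34,-26] → ·
    (10,3)@(21, 7): e=[120,30,-42] → ·
  covered (14 px):
    · · · · · · · · · · · ·
    · · · · · · · # # # · ·
    · · · · · · # # # # # ·
    · · · · # # # # · · · ·
    · · · # # · · · · · · ·
    · · · · · · · · · · · ·
    · · · · · · · · · · · ·
    · · · · · · · · · · · ·
    · · · · · · · · · · · ·
T3:
  2·area = 119
  edge (0, 13)→(23, 1): d=(23,-12) top-left  bias=+0
  edge (23, 1)→(8, 14): d=(-15,13) right/bottom  bias=-1
  edge (8, 14)→(0, 13): d=(-8,-1) top-left  bias=+0
    (11,0)@(23, 1): e=[0,0,119] → ·  [on edge]
    (8,2)@(17, 5): e=[20,18,81] → #
    (9,2)@(19, 5): e=[44,-8,83] → ·
    (6,3)@(13, 7): e=[18,40,61] → #
    (7,3)@(15, 7): e=[42,14,63] → #
    (8,3)@(17, 7): e=[66,-12,65] → ·
    (4,4)@(9, 9): e=[16,62,41] → #
    (5,4)@(11, 9): e=[40,36,43] → #
    (7,4)@(15, 9): e=[88,-16,47] → ·
    (2,5)@(5, 11): e=[14,84,21] → #
    (3,5)@(7, 11): e=[38,58,23] → #
    (6,5)@(13, 11): e=[110,-20,29] → ·
  covered (15 px):
    · · · · · · · · · · · ·
    · · · · · · · · · · · ·
    · · · · · · · · # · · ·
    · · · · · · # # · · · ·
    · · · · # # # · · · · ·
    · · # # # # · · · · · ·
    # # # # # · · · · · · ·
    · · · · · · · · · · · ·
    · · · · · · · · · · · ·

Z-buffer (winner per pixel, '.' = empty):
  . . . . . . . . . . . .
  . . . . . . . 2 2 2 . .
  . . . . . . 2 2 3 2 2 .
  . . . . 2 2 3 3 . . . .
  . 1 . 2 3 3 3 0 0 0 0 .
  . . 3 3 3 3 0 0 0 0 0 .
  3 3 3 3 3 . 0 0 0 0 0 .
  . . . . . . . . 0 0 . .
  . . . . . . . . . . . .

Answer: 3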